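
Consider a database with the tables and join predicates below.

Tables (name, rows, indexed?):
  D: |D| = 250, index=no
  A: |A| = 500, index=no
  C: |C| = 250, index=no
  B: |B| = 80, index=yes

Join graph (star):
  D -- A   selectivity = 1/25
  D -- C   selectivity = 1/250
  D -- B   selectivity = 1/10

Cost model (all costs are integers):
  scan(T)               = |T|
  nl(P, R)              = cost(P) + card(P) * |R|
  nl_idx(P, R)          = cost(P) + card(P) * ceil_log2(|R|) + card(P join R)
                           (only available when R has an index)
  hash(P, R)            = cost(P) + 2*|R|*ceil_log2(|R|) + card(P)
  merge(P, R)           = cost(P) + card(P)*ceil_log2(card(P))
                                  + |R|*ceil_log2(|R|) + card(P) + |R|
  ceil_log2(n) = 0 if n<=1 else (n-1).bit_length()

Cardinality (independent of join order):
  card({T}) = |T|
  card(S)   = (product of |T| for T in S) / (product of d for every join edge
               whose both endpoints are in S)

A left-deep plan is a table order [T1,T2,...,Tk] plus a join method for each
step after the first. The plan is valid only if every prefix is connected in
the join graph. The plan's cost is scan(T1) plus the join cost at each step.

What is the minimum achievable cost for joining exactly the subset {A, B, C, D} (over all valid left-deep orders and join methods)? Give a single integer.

Selinger DP over subsets of {A,B,C,D}:
  {D}: scan cost=250, card=250
  {A}: scan cost=500, card=500
  {C}: scan cost=250, card=250
  {B}: scan cost=80, card=80
  {AD}: card=5000; try (D,hash)→5000, (A,merge)→7500, (D,merge)→7750, (A,hash)→9500, (A,nl)→125250, (D,nl)→125500; best=5000 via (D,hash)
  {CD}: card=250; try (D,hash)→4500, (C,hash)→4500, (D,merge)→4750, (C,merge)→4750, (D,nl)→62750, (C,nl)→62750; best=4500 via (D,hash)
  {BD}: card=2000; try (B,hash)→1620, (D,merge)→2970, (B,merge)→3140, (B,nl_idx)→4000, (D,hash)→4160, (D,nl)→20080 …(+1); best=1620 via (B,hash)
  {ACD}: card=5000; try (A,merge)→11750, (A,hash)→13750, (C,hash)→14000, (C,merge)→77250, (A,nl)→129500, (C,nl)→1255000; best=11750 via (A,merge)
  {ABD}: card=40000; try (B,hash)→11120, (A,hash)→12620, (A,merge)→30620, (B,merge)→75640, (B,nl_idx)→80000, (B,nl)→405000 …(+1); best=11120 via (B,hash)
  {BCD}: card=2000; try (B,hash)→5870, (B,merge)→7390, (C,hash)→7620, (B,nl_idx)→8250, (B,nl)→24500, (C,merge)→27870 …(+1); best=5870 via (B,hash)
  {ABCD}: card=40000; try (A,hash)→16870, (B,hash)→17870, (A,merge)→34870, (C,hash)→55120, (B,merge)→82390, (B,nl_idx)→86750 …(+4); best=16870 via (A,hash)

16870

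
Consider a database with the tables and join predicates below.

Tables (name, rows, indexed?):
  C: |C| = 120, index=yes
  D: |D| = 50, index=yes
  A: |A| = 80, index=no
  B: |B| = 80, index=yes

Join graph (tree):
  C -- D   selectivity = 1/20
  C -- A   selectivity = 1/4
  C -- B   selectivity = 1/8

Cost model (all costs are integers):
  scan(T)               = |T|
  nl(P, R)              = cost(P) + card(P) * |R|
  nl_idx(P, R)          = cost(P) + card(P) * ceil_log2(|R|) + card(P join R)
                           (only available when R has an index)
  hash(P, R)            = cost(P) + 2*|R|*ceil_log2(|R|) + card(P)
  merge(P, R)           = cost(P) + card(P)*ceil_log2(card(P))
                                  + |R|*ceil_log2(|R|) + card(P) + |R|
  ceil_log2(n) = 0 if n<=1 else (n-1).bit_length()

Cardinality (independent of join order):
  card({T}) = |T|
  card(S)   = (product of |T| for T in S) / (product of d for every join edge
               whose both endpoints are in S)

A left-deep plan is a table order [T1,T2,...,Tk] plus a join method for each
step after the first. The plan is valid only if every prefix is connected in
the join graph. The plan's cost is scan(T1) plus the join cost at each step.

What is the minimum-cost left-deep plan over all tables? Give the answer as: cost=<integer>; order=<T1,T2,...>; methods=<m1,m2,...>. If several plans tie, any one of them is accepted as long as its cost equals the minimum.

Selinger DP (subsets sized 1..n):
  {C}: scan cost=120, card=120
  {D}: scan cost=50, card=50
  {A}: scan cost=80, card=80
  {B}: scan cost=80, card=80
  {CD}: card=300; try (C,nl_idx)→700, (D,hash)→840, (D,nl_idx)→1140, (C,merge)→1360, (D,merge)→1430, (C,hash)→1780 …(+2); best=700 via (C,nl_idx)
  {AC}: card=2400; try (A,hash)→1360, (C,merge)→1680, (A,merge)→1720, (C,hash)→1840, (C,nl_idx)→3040, (C,nl)→9680 …(+1); best=1360 via (A,hash)
  {BC}: card=1200; try (B,hash)→1360, (C,merge)→1680, (B,merge)→1720, (C,hash)→1840, (C,nl_idx)→1840, (B,nl_idx)→2160 …(+2); best=1360 via (B,hash)
  {ACD}: card=6000; try (A,hash)→2120, (A,merge)→4340, (D,hash)→4360, (D,nl_idx)→21760, (A,nl)→24700, (D,merge)→32910 …(+1); best=2120 via (A,hash)
  {BCD}: card=3000; try (B,hash)→2120, (D,hash)→3160, (B,merge)→4340, (B,nl_idx)→5800, (D,nl_idx)→11560, (D,merge)→16110 …(+2); best=2120 via (B,hash)
  {ABC}: card=24000; try (A,hash)→3680, (B,hash)→4880, (A,merge)→16400, (B,merge)→33200, (B,nl_idx)→42160, (A,nl)→97360 …(+1); best=3680 via (A,hash)
  {ABCD}: card=60000; try (A,hash)→6240, (B,hash)→9240, (D,hash)→28280, (A,merge)→41760, (B,merge)→86760, (B,nl_idx)→104120 …(+5); best=6240 via (A,hash)

cost=6240; order=D,C,B,A; methods=nl_idx,hash,hash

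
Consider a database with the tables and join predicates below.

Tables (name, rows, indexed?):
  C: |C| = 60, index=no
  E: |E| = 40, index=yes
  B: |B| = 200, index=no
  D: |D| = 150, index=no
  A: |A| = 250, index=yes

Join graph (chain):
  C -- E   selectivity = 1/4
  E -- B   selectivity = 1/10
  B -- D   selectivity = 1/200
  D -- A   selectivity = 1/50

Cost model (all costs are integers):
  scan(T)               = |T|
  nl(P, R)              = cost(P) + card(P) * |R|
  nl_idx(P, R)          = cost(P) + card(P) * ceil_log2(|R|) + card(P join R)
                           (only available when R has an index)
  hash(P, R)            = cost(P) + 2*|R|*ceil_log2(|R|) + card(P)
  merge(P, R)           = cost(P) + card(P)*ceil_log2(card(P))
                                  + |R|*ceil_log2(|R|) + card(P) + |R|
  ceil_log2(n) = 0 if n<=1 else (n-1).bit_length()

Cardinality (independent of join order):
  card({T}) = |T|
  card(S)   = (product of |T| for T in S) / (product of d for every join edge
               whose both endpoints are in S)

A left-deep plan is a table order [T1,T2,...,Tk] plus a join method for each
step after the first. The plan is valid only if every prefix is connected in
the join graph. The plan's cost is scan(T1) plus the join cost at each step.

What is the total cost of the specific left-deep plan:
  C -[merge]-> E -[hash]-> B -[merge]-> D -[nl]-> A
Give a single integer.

2435910

step 1: scan C: cost=60, card=60
step 2: join E via merge
    card(P join E) = 60*40/(4) = 600
    cost = 60 + 60*6 + 40*6 + 60 + 40 = 760
step 3: join B via hash
    card(P join B) = 600*200/(10) = 12000
    cost = 760 + 2*200*8 + 600 = 4560
step 4: join D via merge
    card(P join D) = 12000*150/(200) = 9000
    cost = 4560 + 12000*14 + 150*8 + 12000 + 150 = 185910
step 5: join A via nl
    card(P join A) = 9000*250/(50) = 45000
    cost = 185910 + 9000*250 = 2435910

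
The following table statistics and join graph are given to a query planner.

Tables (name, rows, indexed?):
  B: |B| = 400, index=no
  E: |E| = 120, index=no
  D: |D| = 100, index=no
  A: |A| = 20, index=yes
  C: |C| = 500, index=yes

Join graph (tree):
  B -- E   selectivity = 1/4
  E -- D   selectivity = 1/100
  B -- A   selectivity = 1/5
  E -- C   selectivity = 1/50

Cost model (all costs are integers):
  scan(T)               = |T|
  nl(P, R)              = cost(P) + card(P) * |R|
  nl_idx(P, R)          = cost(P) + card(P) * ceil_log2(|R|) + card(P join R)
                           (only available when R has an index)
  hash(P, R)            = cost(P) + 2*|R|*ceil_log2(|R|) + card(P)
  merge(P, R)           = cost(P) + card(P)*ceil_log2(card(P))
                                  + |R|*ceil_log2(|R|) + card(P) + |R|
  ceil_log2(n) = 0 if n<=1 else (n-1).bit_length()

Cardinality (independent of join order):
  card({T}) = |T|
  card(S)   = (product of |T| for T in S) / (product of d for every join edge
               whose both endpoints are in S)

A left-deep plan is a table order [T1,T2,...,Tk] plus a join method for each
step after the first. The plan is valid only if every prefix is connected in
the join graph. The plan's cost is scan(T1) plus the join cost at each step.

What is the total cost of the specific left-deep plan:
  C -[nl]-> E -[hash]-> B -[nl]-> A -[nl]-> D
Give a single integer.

step 1: scan C: cost=500, card=500
step 2: join E via nl
    card(P join E) = 500*120/(50) = 1200
    cost = 500 + 500*120 = 60500
step 3: join B via hash
    card(P join B) = 1200*400/(4) = 120000
    cost = 60500 + 2*400*9 + 1200 = 68900
step 4: join A via nl
    card(P join A) = 120000*20/(5) = 480000
    cost = 68900 + 120000*20 = 2468900
step 5: join D via nl
    card(P join D) = 480000*100/(100) = 480000
    cost = 2468900 + 480000*100 = 50468900

50468900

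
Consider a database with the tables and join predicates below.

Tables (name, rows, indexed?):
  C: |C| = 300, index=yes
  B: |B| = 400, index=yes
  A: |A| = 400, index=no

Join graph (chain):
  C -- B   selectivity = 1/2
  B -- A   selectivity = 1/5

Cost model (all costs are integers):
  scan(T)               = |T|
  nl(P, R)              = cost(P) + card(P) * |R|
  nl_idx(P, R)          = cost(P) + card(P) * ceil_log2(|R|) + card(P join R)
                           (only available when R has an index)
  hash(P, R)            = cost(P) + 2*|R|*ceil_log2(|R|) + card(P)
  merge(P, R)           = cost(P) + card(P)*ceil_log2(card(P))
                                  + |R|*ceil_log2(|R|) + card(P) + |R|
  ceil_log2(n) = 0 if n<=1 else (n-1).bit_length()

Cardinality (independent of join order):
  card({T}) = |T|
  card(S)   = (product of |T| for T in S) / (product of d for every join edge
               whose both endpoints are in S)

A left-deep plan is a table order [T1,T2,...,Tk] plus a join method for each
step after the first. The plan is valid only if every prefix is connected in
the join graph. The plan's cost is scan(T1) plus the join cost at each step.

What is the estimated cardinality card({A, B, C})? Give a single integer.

4800000

Tables in S: A(400), B(400), C(300)
Edges inside S: C-B(d=2), B-A(d=5)
numerator = 400 * 400 * 300 = 48000000
denominator = 2 * 5 = 10
card(S) = 48000000 / 10 = 4800000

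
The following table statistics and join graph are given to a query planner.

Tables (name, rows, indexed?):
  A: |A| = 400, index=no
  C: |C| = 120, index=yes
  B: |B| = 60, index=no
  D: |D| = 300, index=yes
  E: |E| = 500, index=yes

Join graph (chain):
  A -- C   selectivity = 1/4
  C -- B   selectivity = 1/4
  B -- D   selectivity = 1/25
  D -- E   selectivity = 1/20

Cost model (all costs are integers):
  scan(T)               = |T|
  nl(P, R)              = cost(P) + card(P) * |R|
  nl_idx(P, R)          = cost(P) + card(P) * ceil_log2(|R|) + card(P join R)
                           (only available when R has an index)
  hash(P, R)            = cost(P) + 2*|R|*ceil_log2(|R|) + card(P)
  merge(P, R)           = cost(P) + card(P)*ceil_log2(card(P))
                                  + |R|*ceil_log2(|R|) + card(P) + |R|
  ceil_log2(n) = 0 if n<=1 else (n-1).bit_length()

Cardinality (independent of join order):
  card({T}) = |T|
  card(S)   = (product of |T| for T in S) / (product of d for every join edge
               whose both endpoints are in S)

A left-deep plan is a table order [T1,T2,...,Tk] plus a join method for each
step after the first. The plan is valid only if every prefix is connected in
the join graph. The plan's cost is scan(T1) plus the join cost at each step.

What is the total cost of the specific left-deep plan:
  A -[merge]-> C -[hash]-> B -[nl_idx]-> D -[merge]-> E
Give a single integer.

step 1: scan A: cost=400, card=400
step 2: join C via merge
    card(P join C) = 400*120/(4) = 12000
    cost = 400 + 400*9 + 120*7 + 400 + 120 = 5360
step 3: join B via hash
    card(P join B) = 12000*60/(4) = 180000
    cost = 5360 + 2*60*6 + 12000 = 18080
step 4: join D via nl_idx
    card(P join D) = 180000*300/(25) = 2160000
    cost = 18080 + 180000*9 + 2160000 = 3798080
step 5: join E via merge
    card(P join E) = 2160000*500/(20) = 54000000
    cost = 3798080 + 2160000*22 + 500*9 + 2160000 + 500 = 53483080

53483080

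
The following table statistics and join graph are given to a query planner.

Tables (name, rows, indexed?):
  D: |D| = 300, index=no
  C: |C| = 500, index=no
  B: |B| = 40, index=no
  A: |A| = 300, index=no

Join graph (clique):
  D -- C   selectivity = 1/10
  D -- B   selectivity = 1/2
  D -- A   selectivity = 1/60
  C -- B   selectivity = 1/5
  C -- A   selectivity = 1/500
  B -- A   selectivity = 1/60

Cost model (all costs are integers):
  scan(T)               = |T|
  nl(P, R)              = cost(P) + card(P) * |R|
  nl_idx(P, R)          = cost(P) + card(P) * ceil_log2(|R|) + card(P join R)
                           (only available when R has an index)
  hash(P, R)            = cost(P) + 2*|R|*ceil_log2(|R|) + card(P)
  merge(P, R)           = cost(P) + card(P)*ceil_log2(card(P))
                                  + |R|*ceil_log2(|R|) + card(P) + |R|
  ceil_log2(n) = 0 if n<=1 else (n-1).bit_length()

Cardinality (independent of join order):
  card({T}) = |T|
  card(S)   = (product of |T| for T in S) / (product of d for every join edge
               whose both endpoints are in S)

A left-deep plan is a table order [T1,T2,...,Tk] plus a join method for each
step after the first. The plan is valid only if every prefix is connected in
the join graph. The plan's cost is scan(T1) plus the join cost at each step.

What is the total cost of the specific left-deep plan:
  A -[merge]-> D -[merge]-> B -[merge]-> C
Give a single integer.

34580

step 1: scan A: cost=300, card=300
step 2: join D via merge
    card(P join D) = 300*300/(60) = 1500
    cost = 300 + 300*9 + 300*9 + 300 + 300 = 6300
step 3: join B via merge
    card(P join B) = 1500*40/(2*60) = 500
    cost = 6300 + 1500*11 + 40*6 + 1500 + 40 = 24580
step 4: join C via merge
    card(P join C) = 500*500/(10*5*500) = 10
    cost = 24580 + 500*9 + 500*9 + 500 + 500 = 34580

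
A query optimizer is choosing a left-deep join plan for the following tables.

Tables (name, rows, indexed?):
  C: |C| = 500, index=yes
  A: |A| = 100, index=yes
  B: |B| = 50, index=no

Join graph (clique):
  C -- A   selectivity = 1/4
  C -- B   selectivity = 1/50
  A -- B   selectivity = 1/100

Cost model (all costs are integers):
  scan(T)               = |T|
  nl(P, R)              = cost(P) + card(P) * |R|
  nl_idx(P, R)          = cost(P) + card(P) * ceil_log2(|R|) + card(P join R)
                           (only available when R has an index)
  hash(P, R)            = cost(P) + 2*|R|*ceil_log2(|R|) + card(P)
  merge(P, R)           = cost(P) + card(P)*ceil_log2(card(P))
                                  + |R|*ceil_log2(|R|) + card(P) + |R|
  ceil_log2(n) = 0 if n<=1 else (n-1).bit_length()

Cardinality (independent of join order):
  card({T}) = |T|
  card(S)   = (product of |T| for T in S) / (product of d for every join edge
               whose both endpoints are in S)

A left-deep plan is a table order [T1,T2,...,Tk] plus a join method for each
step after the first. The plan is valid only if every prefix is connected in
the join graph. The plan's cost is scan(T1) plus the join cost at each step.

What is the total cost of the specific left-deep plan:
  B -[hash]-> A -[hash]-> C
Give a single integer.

10550

step 1: scan B: cost=50, card=50
step 2: join A via hash
    card(P join A) = 50*100/(100) = 50
    cost = 50 + 2*100*7 + 50 = 1500
step 3: join C via hash
    card(P join C) = 50*500/(4*50) = 125
    cost = 1500 + 2*500*9 + 50 = 10550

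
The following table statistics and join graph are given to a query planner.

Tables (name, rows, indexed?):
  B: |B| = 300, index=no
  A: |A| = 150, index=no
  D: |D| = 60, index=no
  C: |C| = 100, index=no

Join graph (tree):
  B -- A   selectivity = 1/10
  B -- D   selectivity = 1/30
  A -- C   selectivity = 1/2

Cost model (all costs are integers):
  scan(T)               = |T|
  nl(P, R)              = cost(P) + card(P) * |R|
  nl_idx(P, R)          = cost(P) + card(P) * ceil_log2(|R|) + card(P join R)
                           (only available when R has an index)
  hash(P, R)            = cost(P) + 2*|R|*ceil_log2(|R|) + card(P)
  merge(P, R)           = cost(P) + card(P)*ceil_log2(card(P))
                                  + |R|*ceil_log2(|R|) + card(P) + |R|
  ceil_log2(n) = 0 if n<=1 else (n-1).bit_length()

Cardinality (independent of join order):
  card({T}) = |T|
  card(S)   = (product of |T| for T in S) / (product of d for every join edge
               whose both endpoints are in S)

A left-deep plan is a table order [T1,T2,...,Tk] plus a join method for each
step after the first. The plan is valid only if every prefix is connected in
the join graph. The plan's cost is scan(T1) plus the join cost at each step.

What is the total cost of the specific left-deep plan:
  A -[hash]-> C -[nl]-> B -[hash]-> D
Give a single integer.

2477420

step 1: scan A: cost=150, card=150
step 2: join C via hash
    card(P join C) = 150*100/(2) = 7500
    cost = 150 + 2*100*7 + 150 = 1700
step 3: join B via nl
    card(P join B) = 7500*300/(10) = 225000
    cost = 1700 + 7500*300 = 2251700
step 4: join D via hash
    card(P join D) = 225000*60/(30) = 450000
    cost = 2251700 + 2*60*6 + 225000 = 2477420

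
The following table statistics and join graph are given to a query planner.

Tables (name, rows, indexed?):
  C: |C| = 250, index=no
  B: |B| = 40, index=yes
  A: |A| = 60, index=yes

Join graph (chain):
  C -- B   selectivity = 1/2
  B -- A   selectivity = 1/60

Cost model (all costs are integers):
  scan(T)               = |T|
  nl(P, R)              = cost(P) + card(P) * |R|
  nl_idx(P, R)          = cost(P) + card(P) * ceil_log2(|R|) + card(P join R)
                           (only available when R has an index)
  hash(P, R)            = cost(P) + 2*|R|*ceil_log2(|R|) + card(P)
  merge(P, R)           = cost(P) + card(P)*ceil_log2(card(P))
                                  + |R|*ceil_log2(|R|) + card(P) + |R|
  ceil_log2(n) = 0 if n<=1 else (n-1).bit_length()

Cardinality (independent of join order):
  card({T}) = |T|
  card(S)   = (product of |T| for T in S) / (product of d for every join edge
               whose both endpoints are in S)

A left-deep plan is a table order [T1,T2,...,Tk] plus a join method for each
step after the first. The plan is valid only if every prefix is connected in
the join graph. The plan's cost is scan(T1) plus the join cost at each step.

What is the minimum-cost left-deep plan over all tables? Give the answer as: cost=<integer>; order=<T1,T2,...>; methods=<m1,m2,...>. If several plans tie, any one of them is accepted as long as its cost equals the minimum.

cost=2850; order=B,A,C; methods=nl_idx,merge

Selinger DP (subsets sized 1..n):
  {C}: scan cost=250, card=250
  {B}: scan cost=40, card=40
  {A}: scan cost=60, card=60
  {BC}: card=5000; try (B,hash)→980, (C,merge)→2570, (B,merge)→2780, (C,hash)→4080, (B,nl_idx)→6750, (C,nl)→10040 …(+1); best=980 via (B,hash)
  {AB}: card=40; try (A,nl_idx)→320, (B,nl_idx)→460, (B,hash)→600, (A,merge)→740, (B,merge)→760, (A,hash)→800 …(+2); best=320 via (A,nl_idx)
  {ABC}: card=5000; try (C,merge)→2850, (C,hash)→4360, (A,hash)→6700, (C,nl)→10320, (A,nl_idx)→35980, (A,merge)→71400 …(+1); best=2850 via (C,merge)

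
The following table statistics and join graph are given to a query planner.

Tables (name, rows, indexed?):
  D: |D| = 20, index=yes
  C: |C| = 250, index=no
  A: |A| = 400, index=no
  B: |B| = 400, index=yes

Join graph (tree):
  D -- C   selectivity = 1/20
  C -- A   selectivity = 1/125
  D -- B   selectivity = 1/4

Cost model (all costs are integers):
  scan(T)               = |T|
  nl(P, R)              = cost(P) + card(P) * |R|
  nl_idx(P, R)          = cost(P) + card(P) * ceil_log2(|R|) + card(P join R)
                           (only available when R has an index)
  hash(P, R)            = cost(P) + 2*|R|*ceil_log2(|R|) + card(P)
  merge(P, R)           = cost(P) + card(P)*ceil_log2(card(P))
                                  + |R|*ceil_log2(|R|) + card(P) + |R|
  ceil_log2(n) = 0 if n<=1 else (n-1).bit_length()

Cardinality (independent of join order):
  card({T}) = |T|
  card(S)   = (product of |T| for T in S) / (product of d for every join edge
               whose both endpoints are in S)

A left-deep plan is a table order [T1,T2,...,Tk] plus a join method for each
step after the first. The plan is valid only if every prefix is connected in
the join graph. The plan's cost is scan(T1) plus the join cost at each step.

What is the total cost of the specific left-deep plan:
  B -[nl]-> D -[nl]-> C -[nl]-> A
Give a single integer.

step 1: scan B: cost=400, card=400
step 2: join D via nl
    card(P join D) = 400*20/(4) = 2000
    cost = 400 + 400*20 = 8400
step 3: join C via nl
    card(P join C) = 2000*250/(20) = 25000
    cost = 8400 + 2000*250 = 508400
step 4: join A via nl
    card(P join A) = 25000*400/(125) = 80000
    cost = 508400 + 25000*400 = 10508400

10508400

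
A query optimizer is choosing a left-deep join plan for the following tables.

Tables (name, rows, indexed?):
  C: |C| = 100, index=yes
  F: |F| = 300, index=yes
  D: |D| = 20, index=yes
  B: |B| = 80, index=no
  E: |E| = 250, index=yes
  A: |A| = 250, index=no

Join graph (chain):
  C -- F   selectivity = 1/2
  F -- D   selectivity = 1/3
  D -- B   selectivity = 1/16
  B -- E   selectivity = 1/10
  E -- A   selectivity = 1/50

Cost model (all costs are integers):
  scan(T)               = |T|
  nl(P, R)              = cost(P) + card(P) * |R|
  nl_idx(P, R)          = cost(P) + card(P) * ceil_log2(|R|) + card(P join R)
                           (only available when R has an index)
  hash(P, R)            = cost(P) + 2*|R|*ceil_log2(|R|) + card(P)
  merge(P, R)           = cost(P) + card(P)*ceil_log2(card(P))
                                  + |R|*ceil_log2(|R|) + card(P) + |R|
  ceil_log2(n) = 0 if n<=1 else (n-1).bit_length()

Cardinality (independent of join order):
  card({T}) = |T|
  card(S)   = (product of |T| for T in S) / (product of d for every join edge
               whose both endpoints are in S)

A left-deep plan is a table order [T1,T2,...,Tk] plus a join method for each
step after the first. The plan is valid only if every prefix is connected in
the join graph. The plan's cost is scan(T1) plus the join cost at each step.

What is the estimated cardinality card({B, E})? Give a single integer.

2000

Tables in S: B(80), E(250)
Edges inside S: B-E(d=10)
numerator = 80 * 250 = 20000
denominator = 10 = 10
card(S) = 20000 / 10 = 2000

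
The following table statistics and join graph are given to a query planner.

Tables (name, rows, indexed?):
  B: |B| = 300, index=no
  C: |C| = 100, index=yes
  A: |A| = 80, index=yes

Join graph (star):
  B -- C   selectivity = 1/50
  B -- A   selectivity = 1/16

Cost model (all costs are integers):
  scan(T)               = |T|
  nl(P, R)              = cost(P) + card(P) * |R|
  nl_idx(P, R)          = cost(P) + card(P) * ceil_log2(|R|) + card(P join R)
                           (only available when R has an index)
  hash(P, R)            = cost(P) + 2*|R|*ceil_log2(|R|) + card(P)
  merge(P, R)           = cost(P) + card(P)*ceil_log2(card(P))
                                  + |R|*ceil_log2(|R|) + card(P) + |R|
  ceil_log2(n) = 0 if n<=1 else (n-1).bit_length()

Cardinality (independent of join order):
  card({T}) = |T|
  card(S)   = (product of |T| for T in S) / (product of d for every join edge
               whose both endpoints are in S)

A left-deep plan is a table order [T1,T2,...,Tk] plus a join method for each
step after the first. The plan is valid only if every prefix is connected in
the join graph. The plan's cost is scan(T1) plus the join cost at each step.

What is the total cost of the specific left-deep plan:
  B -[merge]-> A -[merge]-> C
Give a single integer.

22740

step 1: scan B: cost=300, card=300
step 2: join A via merge
    card(P join A) = 300*80/(16) = 1500
    cost = 300 + 300*9 + 80*7 + 300 + 80 = 3940
step 3: join C via merge
    card(P join C) = 1500*100/(50) = 3000
    cost = 3940 + 1500*11 + 100*7 + 1500 + 100 = 22740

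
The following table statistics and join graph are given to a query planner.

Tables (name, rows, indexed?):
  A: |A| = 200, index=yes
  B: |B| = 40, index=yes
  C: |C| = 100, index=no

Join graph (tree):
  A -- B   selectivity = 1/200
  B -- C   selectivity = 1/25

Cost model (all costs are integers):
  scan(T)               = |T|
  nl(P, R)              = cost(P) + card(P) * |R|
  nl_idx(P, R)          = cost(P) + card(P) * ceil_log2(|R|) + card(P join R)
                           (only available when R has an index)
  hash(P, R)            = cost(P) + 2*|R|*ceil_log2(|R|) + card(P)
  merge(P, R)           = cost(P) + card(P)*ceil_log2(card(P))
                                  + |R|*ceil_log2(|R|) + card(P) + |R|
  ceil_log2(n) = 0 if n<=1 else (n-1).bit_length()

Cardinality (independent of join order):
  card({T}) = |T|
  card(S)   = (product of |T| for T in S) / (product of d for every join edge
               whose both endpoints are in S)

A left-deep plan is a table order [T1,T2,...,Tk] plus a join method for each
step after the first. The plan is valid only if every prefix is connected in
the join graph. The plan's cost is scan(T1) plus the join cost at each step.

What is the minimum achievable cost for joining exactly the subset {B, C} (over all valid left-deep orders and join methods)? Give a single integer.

Selinger DP over subsets of {B,C}:
  {B}: scan cost=40, card=40
  {C}: scan cost=100, card=100
  {BC}: card=160; try (B,hash)→680, (B,nl_idx)→860, (C,merge)→1120, (B,merge)→1180, (C,hash)→1480, (C,nl)→4040 …(+1); best=680 via (B,hash)

680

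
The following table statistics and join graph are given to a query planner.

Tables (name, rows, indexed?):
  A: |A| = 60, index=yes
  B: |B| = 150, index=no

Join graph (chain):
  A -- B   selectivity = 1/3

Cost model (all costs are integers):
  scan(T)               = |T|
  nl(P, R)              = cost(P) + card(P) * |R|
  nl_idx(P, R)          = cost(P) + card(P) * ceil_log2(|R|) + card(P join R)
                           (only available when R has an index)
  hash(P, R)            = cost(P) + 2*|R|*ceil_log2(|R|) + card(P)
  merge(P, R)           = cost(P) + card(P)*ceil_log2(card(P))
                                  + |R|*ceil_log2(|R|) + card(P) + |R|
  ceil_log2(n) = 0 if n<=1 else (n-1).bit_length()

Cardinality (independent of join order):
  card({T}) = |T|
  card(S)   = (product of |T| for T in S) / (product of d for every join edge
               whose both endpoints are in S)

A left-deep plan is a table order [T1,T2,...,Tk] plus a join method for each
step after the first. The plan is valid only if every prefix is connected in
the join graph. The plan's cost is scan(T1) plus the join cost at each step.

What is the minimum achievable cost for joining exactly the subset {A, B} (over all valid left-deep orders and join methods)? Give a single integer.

Selinger DP over subsets of {A,B}:
  {A}: scan cost=60, card=60
  {B}: scan cost=150, card=150
  {AB}: card=3000; try (A,hash)→1020, (B,merge)→1830, (A,merge)→1920, (B,hash)→2520, (A,nl_idx)→4050, (B,nl)→9060 …(+1); best=1020 via (A,hash)

1020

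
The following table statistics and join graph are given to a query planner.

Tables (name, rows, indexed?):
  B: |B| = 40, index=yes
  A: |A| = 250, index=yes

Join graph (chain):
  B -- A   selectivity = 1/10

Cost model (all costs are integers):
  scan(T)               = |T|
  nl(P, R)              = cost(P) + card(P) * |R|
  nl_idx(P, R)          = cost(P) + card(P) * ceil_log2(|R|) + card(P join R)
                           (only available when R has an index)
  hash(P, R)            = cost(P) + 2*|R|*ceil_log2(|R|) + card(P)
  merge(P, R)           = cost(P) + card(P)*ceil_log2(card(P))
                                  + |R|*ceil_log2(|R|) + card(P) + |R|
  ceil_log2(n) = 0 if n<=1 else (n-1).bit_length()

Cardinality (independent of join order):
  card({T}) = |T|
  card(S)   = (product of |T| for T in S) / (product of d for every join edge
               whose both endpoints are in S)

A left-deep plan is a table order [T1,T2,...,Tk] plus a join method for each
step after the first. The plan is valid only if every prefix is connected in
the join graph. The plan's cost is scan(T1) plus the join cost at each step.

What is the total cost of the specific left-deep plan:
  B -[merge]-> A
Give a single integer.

step 1: scan B: cost=40, card=40
step 2: join A via merge
    card(P join A) = 40*250/(10) = 1000
    cost = 40 + 40*6 + 250*8 + 40 + 250 = 2570

2570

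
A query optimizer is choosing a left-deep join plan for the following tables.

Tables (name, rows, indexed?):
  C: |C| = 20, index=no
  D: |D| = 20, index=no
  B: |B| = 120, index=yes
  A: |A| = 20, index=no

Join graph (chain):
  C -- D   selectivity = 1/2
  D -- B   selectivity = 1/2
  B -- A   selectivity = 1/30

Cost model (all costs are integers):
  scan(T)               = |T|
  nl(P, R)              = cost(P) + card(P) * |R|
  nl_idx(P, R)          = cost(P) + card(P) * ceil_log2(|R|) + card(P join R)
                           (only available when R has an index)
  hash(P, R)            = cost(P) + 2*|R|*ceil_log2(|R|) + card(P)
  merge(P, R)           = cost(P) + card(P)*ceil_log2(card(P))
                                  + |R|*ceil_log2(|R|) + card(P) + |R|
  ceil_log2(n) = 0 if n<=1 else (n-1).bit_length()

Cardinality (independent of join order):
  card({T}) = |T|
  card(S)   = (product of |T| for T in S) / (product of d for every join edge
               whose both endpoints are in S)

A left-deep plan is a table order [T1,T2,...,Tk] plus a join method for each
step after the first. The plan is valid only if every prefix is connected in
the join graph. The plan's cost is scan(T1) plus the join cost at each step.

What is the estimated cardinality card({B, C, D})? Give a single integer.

12000

Tables in S: B(120), C(20), D(20)
Edges inside S: C-D(d=2), D-B(d=2)
numerator = 120 * 20 * 20 = 48000
denominator = 2 * 2 = 4
card(S) = 48000 / 4 = 12000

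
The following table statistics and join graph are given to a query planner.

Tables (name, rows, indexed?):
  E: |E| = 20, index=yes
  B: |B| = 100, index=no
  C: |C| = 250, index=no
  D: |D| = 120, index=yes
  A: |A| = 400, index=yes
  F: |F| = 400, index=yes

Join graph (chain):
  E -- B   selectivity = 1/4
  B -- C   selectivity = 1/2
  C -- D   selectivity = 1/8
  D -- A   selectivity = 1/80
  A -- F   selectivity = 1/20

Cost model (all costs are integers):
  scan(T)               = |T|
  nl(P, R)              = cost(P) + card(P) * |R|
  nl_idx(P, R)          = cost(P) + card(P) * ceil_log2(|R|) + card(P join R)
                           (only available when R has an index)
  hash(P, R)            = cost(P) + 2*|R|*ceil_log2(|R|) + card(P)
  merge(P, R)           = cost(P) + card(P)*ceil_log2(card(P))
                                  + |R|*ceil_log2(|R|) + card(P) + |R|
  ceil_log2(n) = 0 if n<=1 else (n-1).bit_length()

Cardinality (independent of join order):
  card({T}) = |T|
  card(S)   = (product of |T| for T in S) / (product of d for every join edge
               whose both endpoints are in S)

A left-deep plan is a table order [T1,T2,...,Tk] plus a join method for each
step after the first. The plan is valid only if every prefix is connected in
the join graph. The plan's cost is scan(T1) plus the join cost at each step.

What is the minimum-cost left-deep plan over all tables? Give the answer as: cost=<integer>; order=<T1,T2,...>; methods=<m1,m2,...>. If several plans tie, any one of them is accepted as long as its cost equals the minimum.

Selinger DP (subsets sized 1..n):
  {E}: scan cost=20, card=20
  {B}: scan cost=100, card=100
  {C}: scan cost=250, card=250
  {D}: scan cost=120, card=120
  {A}: scan cost=400, card=400
  {F}: scan cost=400, card=400
  {BE}: card=500; try (E,hash)→400, (B,merge)→940, (E,merge)→1020, (E,nl_idx)→1100, (B,hash)→1440, (B,nl)→2020 …(+1); best=400 via (E,hash)
  {BC}: card=12500; try (B,hash)→1900, (C,merge)→3150, (B,merge)→3300, (C,hash)→4200, (C,nl)→25100, (B,nl)→25250; best=1900 via (B,hash)
  {CD}: card=3750; try (D,hash)→2180, (C,merge)→3330, (D,merge)→3460, (C,hash)→4240, (D,nl_idx)→5750, (C,nl)→30120 …(+1); best=2180 via (D,hash)
  {AD}: card=600; try (A,nl_idx)→1800, (D,hash)→2480, (D,nl_idx)→3800, (A,merge)→5080, (D,merge)→5360, (A,hash)→7440 …(+2); best=1800 via (A,nl_idx)
  {AF}: card=8000; try (F,hash)→8000, (A,hash)→8000, (F,merge)→8400, (A,merge)→8400, (F,nl_idx)→12000, (A,nl_idx)→12000 …(+2); best=8000 via (F,hash)
  {BCE}: card=62500; try (C,hash)→4900, (C,merge)→7650, (E,hash)→14600, (C,nl)→125400, (E,nl_idx)→126900, (E,merge)→189520 …(+1); best=4900 via (C,hash)
  {BCD}: card=187500; try (B,hash)→7330, (D,hash)→16080, (B,merge)→51730, (D,merge)→190360, (D,nl_idx)→276900, (B,nl)→377180 …(+1); best=7330 via (B,hash)
  {ACD}: card=18750; try (C,hash)→6400, (C,merge)→10650, (A,hash)→13130, (A,nl_idx)→54680, (A,merge)→54930, (C,nl)→151800 …(+1); best=6400 via (C,hash)
  {ADF}: card=12000; try (F,hash)→9600, (F,merge)→12400, (D,hash)→17680, (F,nl_idx)→19200, (D,nl_idx)→76000, (D,merge)→120960 …(+2); best=9600 via (F,hash)
  {BCDE}: card=937500; try (D,hash)→69080, (E,hash)→195030, (D,merge)→1068360, (D,nl_idx)→1379900, (E,nl_idx)→1882330, (E,merge)→3569950 …(+2); best=69080 via (D,hash)
  {ABCD}: card=937500; try (B,hash)→26550, (A,hash)→202030, (B,merge)→307200, (B,nl)→1881400, (A,nl_idx)→2632330, (A,merge)→3573830 …(+1); best=26550 via (B,hash)
  {ACDF}: card=375000; try (C,hash)→25600, (F,hash)→32350, (C,merge)→191850, (F,merge)→310400, (F,nl_idx)→550150, (C,nl)→3009600 …(+1); best=25600 via (C,hash)
  {ABCDE}: card=4687500; try (E,hash)→964250, (A,hash)→1013780, (E,nl_idx)→9401550, (A,nl_idx)→13194080, (E,nl)→18776550, (E,merge)→19714170 …(+2); best=964250 via (E,hash)
  {ABCDF}: card=18750000; try (B,hash)→402000, (F,hash)→971250, (B,merge)→7526400, (F,merge)→19718050, (F,nl_idx)→27214050, (B,nl)→37525600 …(+1); best=402000 via (B,hash)
  {ABCDEF}: card=93750000; try (F,hash)→5658950, (E,hash)→19152200, (F,merge)→113468250, (F,nl_idx)→136901750, (E,nl_idx)→187902000, (E,nl)→375402000 …(+2); best=5658950 via (F,hash)

cost=5658950; order=D,A,C,B,E,F; methods=nl_idx,hash,hash,hash,hash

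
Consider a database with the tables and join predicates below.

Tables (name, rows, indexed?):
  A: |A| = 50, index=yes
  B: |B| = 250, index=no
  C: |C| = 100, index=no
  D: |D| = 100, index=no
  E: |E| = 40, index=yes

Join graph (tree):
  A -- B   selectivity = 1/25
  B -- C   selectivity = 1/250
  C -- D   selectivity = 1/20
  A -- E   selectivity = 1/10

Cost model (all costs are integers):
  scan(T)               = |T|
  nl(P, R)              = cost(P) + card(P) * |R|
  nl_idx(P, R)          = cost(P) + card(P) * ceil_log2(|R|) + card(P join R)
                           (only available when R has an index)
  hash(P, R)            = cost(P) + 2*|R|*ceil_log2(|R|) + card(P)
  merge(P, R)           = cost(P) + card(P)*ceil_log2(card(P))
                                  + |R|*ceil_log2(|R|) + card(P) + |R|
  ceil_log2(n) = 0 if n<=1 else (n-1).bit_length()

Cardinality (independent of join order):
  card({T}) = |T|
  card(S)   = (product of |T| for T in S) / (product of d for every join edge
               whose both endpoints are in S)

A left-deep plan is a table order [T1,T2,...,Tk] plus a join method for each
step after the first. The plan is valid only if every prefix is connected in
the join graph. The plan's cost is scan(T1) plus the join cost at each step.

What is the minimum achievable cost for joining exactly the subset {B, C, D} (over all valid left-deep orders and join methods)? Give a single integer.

Selinger DP over subsets of {B,C,D}:
  {B}: scan cost=250, card=250
  {C}: scan cost=100, card=100
  {D}: scan cost=100, card=100
  {BC}: card=100; try (C,hash)→1900, (B,merge)→3150, (C,merge)→3300, (B,hash)→4200, (B,nl)→25100, (C,nl)→25250; best=1900 via (C,hash)
  {CD}: card=500; try (D,hash)→1600, (C,hash)→1600, (D,merge)→1700, (C,merge)→1700, (D,nl)→10100, (C,nl)→10100; best=1600 via (D,hash)
  {BCD}: card=500; try (D,hash)→3400, (D,merge)→3500, (B,hash)→6100, (B,merge)→8850, (D,nl)→11900, (B,nl)→126600; best=3400 via (D,hash)

3400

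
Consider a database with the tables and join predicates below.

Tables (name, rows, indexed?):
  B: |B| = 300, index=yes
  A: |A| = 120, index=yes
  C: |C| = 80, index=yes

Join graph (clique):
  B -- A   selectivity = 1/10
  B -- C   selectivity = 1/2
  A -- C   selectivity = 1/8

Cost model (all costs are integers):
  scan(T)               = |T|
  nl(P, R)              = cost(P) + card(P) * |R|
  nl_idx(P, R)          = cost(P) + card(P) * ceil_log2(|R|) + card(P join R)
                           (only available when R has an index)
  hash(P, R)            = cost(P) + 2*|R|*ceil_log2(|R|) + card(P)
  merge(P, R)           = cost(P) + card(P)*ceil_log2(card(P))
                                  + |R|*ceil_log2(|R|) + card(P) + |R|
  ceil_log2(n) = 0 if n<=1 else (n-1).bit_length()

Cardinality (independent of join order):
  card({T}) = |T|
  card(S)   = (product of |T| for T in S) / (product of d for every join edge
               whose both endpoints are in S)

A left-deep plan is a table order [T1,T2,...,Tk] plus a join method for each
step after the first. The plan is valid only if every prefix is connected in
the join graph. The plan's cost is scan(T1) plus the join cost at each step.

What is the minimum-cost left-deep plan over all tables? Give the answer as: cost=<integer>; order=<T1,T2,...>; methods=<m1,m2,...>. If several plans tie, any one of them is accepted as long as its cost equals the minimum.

cost=7000; order=B,A,C; methods=hash,hash

Selinger DP (subsets sized 1..n):
  {B}: scan cost=300, card=300
  {A}: scan cost=120, card=120
  {C}: scan cost=80, card=80
  {AB}: card=3600; try (A,hash)→2280, (B,merge)→4080, (A,merge)→4260, (B,nl_idx)→4800, (B,hash)→5640, (A,nl_idx)→6000 …(+2); best=2280 via (A,hash)
  {BC}: card=12000; try (C,hash)→1720, (B,merge)→3720, (C,merge)→3940, (B,hash)→5560, (B,nl_idx)→12800, (C,nl_idx)→14400 …(+2); best=1720 via (C,hash)
  {AC}: card=1200; try (C,hash)→1360, (A,merge)→1680, (C,merge)→1720, (A,hash)→1840, (A,nl_idx)→1840, (C,nl_idx)→2160 …(+2); best=1360 via (C,hash)
  {ABC}: card=18000; try (C,hash)→7000, (B,hash)→7960, (A,hash)→15400, (B,merge)→18760, (B,nl_idx)→30160, (C,nl_idx)→45480 …(+6); best=7000 via (C,hash)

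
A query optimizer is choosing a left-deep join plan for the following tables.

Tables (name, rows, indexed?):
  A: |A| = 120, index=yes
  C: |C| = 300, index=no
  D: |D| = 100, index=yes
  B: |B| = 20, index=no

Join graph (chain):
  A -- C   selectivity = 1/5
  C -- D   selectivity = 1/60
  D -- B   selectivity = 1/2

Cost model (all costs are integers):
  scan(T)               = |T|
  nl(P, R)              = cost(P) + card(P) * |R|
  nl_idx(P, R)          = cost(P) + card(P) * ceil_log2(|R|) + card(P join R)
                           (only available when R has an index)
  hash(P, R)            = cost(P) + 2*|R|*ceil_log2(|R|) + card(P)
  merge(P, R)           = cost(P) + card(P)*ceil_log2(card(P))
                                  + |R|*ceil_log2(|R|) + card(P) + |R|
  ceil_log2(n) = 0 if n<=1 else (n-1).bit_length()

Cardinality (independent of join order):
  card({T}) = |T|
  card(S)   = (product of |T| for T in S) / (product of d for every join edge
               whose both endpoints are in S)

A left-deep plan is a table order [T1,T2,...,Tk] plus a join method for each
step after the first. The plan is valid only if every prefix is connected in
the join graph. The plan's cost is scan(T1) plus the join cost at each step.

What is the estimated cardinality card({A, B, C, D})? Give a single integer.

120000

Tables in S: A(120), B(20), C(300), D(100)
Edges inside S: A-C(d=5), C-D(d=60), D-B(d=2)
numerator = 120 * 20 * 300 * 100 = 72000000
denominator = 5 * 60 * 2 = 600
card(S) = 72000000 / 600 = 120000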